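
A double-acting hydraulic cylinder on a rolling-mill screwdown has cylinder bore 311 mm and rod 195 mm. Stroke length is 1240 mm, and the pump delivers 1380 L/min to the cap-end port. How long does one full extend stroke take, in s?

t ≈ 4.10 s

Cap-side area A_cap = π/4 × (311 mm)² = 75960 mm^2
Swept volume V = A × L; t = V / Q = A·L / Q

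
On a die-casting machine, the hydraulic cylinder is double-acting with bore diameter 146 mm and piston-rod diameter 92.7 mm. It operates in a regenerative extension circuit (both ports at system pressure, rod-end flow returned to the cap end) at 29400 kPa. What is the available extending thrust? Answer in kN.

With equal pressure on both faces, forces on the annular region cancel; the net push is pressure × rod cross-section.
Rod cross-section A_rod = π/4 × (92.7 mm)² = 6749 mm^2
F = P × A_rod

F ≈ 198 kN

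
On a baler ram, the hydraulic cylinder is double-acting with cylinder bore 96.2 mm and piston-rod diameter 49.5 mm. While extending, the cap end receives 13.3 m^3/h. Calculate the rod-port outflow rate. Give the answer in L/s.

Cap-side area A_cap = π/4 × (96.2 mm)² = 7268 mm^2
Rod-side annular area A_ann = π/4 × (96.2² − 49.5²) = 5344 mm^2
Piston speed v = Q_in/A_cap; rod-end outflow Q_out = v × A_ann = Q_in × A_ann/A_cap.

Q_out ≈ 2.72 L/s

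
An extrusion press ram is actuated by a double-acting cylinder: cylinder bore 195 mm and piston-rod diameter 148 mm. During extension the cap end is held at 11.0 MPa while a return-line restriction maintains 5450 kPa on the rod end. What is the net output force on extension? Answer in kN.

F ≈ 260 kN

Cap-side area A_cap = π/4 × (195 mm)² = 29860 mm^2
Rod-side annular area A_ann = π/4 × (195² − 148²) = 12660 mm^2
Net thrust = P_cap·A_cap − P_rod·A_ann = 328.5 kN − 69.00 kN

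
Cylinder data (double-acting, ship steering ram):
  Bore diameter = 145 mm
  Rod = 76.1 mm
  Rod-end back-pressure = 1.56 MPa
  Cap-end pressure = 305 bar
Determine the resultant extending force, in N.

Cap-side area A_cap = π/4 × (145 mm)² = 16510 mm^2
Rod-side annular area A_ann = π/4 × (145² − 76.1²) = 11960 mm^2
Net thrust = P_cap·A_cap − P_rod·A_ann = 5.036e5 N − 18660 N

F ≈ 4.85e5 N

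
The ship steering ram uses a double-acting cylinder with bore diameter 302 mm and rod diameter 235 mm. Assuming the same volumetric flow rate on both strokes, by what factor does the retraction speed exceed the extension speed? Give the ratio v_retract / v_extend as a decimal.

v_ret/v_ext ≈ 2.53

Cap-side area A_cap = π/4 × (302 mm)² = 71630 mm^2
Rod-side annular area A_ann = π/4 × (302² − 235²) = 28260 mm^2
For equal Q, v ∝ 1/A, so v_ret/v_ext = A_cap/A_ann.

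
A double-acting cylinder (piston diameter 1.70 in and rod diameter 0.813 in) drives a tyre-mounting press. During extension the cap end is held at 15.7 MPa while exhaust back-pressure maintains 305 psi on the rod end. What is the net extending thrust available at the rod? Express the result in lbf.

F ≈ 4630 lbf

Cap-side area A_cap = π/4 × (1.70 in)² = 2.270 in^2
Rod-side annular area A_ann = π/4 × (1.70² − 0.813²) = 1.751 in^2
Net thrust = P_cap·A_cap − P_rod·A_ann = 5169 lbf − 534.0 lbf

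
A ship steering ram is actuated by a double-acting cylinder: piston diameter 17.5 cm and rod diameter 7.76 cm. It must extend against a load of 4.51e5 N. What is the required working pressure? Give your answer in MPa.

P ≈ 18.8 MPa

Cap-side area A_cap = π/4 × (17.5 cm)² = 240.5 cm^2
P = F / A = 4.51e5 N / A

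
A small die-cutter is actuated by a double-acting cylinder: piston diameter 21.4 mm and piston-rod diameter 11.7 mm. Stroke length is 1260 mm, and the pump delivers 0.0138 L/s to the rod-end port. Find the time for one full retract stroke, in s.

t ≈ 23.0 s

Rod-side annular area A_ann = π/4 × (21.4² − 11.7²) = 252.2 mm^2
Swept volume V = A × L; t = V / Q = A·L / Q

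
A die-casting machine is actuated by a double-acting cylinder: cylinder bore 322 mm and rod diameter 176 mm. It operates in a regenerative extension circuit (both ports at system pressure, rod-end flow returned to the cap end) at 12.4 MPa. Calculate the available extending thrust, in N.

With equal pressure on both faces, forces on the annular region cancel; the net push is pressure × rod cross-section.
Rod cross-section A_rod = π/4 × (176 mm)² = 24330 mm^2
F = P × A_rod

F ≈ 3.02e5 N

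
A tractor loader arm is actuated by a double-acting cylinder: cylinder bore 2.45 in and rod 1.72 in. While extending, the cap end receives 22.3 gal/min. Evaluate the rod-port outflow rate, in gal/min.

Q_out ≈ 11.3 gal/min

Cap-side area A_cap = π/4 × (2.45 in)² = 4.714 in^2
Rod-side annular area A_ann = π/4 × (2.45² − 1.72²) = 2.391 in^2
Piston speed v = Q_in/A_cap; rod-end outflow Q_out = v × A_ann = Q_in × A_ann/A_cap.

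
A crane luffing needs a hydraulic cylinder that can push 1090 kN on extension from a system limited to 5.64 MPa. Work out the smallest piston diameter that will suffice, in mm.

D ≈ 496 mm

Extension force acts on the full piston face: F = P × (π/4)D².
D = √(4F / (πP)) = √(4 × 1090 kN / (π × 5.64 MPa))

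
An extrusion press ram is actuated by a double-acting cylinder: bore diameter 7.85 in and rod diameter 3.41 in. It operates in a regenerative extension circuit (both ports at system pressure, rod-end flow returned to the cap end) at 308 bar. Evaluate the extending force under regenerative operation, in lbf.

F ≈ 40800 lbf

With equal pressure on both faces, forces on the annular region cancel; the net push is pressure × rod cross-section.
Rod cross-section A_rod = π/4 × (3.41 in)² = 9.133 in^2
F = P × A_rod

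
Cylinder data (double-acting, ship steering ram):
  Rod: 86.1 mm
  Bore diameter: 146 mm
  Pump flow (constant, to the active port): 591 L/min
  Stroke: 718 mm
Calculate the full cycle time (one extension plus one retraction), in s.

t ≈ 2.02 s

Cap-side area A_cap = π/4 × (146 mm)² = 16740 mm^2
Rod-side annular area A_ann = π/4 × (146² − 86.1²) = 10920 mm^2
t_ext = A_cap·L/Q = 1.220 s
t_ret = A_ann·L/Q = 0.7959 s
t_cycle = t_ext + t_ret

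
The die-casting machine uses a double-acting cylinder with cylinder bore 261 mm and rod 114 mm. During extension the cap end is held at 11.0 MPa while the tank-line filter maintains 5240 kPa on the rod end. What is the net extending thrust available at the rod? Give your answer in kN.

F ≈ 362 kN

Cap-side area A_cap = π/4 × (261 mm)² = 53500 mm^2
Rod-side annular area A_ann = π/4 × (261² − 114²) = 43300 mm^2
Net thrust = P_cap·A_cap − P_rod·A_ann = 588.5 kN − 226.9 kN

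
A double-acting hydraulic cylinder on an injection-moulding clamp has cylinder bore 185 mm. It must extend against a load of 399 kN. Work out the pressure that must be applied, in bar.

P ≈ 148 bar

Cap-side area A_cap = π/4 × (185 mm)² = 26880 mm^2
P = F / A = 399 kN / A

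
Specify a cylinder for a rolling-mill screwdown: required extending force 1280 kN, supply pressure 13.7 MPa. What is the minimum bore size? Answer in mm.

Extension force acts on the full piston face: F = P × (π/4)D².
D = √(4F / (πP)) = √(4 × 1280 kN / (π × 13.7 MPa))

D ≈ 345 mm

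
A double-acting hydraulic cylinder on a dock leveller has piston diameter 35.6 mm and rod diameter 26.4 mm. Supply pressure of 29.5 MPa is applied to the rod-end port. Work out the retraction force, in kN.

F ≈ 13.2 kN

Rod-side annular area A_ann = π/4 × (35.6² − 26.4²) = 448.0 mm^2
On retraction the pressure acts on the annular area (bore minus rod).
F = P × A_ann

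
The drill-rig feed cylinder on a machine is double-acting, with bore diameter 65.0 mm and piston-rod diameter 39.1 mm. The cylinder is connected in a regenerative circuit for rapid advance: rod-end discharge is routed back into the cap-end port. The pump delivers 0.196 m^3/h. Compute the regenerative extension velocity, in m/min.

In regeneration the rod-end outflow joins the pump flow into the cap end, so the net volume the pump must supply per unit advance equals the rod cross-section area.
Rod cross-section A_rod = π/4 × (39.1 mm)² = 1201 mm^2
v = Q_pump / A_rod

v ≈ 2.72 m/min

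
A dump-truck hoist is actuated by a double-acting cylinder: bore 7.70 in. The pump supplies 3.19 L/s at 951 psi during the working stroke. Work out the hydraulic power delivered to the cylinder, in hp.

W ≈ 28.0 hp

Hydraulic power = P × Q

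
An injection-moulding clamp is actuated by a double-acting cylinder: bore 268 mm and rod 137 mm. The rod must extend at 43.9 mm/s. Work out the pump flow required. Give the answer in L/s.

Cap-side area A_cap = π/4 × (268 mm)² = 56410 mm^2
Q = A × v

Q ≈ 2.48 L/s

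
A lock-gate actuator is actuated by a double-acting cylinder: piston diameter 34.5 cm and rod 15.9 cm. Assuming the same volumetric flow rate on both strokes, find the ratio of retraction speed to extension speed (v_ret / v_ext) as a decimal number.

Cap-side area A_cap = π/4 × (34.5 cm)² = 934.8 cm^2
Rod-side annular area A_ann = π/4 × (34.5² − 15.9²) = 736.3 cm^2
For equal Q, v ∝ 1/A, so v_ret/v_ext = A_cap/A_ann.

v_ret/v_ext ≈ 1.27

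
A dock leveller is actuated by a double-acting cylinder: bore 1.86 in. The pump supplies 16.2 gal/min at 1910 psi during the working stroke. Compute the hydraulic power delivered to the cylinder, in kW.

Hydraulic power = P × Q

W ≈ 13.5 kW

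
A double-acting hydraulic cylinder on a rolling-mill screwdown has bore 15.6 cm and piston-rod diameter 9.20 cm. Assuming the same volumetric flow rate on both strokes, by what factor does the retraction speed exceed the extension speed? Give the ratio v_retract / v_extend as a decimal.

v_ret/v_ext ≈ 1.53

Cap-side area A_cap = π/4 × (15.6 cm)² = 191.1 cm^2
Rod-side annular area A_ann = π/4 × (15.6² − 9.20²) = 124.7 cm^2
For equal Q, v ∝ 1/A, so v_ret/v_ext = A_cap/A_ann.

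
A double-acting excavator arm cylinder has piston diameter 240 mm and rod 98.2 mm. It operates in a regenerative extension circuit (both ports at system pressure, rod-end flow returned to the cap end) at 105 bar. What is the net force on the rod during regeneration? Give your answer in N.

With equal pressure on both faces, forces on the annular region cancel; the net push is pressure × rod cross-section.
Rod cross-section A_rod = π/4 × (98.2 mm)² = 7574 mm^2
F = P × A_rod

F ≈ 79500 N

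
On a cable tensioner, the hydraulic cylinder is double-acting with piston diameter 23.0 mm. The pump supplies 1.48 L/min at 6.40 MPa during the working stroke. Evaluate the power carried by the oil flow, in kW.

W ≈ 0.158 kW

Hydraulic power = P × Q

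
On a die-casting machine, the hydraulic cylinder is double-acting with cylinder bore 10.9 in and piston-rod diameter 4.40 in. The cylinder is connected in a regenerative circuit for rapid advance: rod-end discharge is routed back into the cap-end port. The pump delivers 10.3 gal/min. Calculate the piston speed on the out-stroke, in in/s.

v ≈ 2.61 in/s

In regeneration the rod-end outflow joins the pump flow into the cap end, so the net volume the pump must supply per unit advance equals the rod cross-section area.
Rod cross-section A_rod = π/4 × (4.40 in)² = 15.21 in^2
v = Q_pump / A_rod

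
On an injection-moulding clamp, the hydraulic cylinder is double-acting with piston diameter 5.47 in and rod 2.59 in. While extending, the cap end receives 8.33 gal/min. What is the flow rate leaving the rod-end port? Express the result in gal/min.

Cap-side area A_cap = π/4 × (5.47 in)² = 23.50 in^2
Rod-side annular area A_ann = π/4 × (5.47² − 2.59²) = 18.23 in^2
Piston speed v = Q_in/A_cap; rod-end outflow Q_out = v × A_ann = Q_in × A_ann/A_cap.

Q_out ≈ 6.46 gal/min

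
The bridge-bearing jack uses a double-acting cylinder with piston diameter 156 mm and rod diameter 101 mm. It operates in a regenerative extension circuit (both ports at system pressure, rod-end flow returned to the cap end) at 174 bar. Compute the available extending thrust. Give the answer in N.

F ≈ 1.39e5 N

With equal pressure on both faces, forces on the annular region cancel; the net push is pressure × rod cross-section.
Rod cross-section A_rod = π/4 × (101 mm)² = 8012 mm^2
F = P × A_rod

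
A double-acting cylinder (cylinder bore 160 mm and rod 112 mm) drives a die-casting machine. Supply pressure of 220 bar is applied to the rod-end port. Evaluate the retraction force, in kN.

Rod-side annular area A_ann = π/4 × (160² − 112²) = 10250 mm^2
On retraction the pressure acts on the annular area (bore minus rod).
F = P × A_ann

F ≈ 226 kN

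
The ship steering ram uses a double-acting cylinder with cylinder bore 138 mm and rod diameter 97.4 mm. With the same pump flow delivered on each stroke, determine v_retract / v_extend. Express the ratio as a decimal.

Cap-side area A_cap = π/4 × (138 mm)² = 14960 mm^2
Rod-side annular area A_ann = π/4 × (138² − 97.4²) = 7506 mm^2
For equal Q, v ∝ 1/A, so v_ret/v_ext = A_cap/A_ann.

v_ret/v_ext ≈ 1.99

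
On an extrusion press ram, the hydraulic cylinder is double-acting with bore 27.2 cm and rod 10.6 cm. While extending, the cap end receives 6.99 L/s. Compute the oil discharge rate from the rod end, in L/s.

Cap-side area A_cap = π/4 × (27.2 cm)² = 581.1 cm^2
Rod-side annular area A_ann = π/4 × (27.2² − 10.6²) = 492.8 cm^2
Piston speed v = Q_in/A_cap; rod-end outflow Q_out = v × A_ann = Q_in × A_ann/A_cap.

Q_out ≈ 5.93 L/s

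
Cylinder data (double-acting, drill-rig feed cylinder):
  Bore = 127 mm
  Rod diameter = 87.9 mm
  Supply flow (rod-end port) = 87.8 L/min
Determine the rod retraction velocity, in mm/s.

v ≈ 222 mm/s

Rod-side annular area A_ann = π/4 × (127² − 87.9²) = 6599 mm^2
Flow into the rod-end port fills the annular volume.
v = Q / A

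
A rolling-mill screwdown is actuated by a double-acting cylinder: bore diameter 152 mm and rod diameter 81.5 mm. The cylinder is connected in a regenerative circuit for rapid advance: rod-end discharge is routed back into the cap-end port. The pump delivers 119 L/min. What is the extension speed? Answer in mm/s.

v ≈ 380 mm/s

In regeneration the rod-end outflow joins the pump flow into the cap end, so the net volume the pump must supply per unit advance equals the rod cross-section area.
Rod cross-section A_rod = π/4 × (81.5 mm)² = 5217 mm^2
v = Q_pump / A_rod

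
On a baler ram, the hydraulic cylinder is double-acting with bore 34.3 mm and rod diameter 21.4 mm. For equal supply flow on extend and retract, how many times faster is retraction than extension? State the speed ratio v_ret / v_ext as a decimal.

Cap-side area A_cap = π/4 × (34.3 mm)² = 924.0 mm^2
Rod-side annular area A_ann = π/4 × (34.3² − 21.4²) = 564.3 mm^2
For equal Q, v ∝ 1/A, so v_ret/v_ext = A_cap/A_ann.

v_ret/v_ext ≈ 1.64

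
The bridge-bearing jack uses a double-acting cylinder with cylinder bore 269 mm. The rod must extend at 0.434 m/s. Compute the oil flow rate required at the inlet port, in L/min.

Cap-side area A_cap = π/4 × (269 mm)² = 56830 mm^2
Q = A × v

Q ≈ 1480 L/min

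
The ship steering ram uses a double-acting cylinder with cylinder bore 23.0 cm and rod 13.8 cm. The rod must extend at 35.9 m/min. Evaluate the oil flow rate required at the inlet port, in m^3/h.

Q ≈ 89.5 m^3/h

Cap-side area A_cap = π/4 × (23.0 cm)² = 415.5 cm^2
Q = A × v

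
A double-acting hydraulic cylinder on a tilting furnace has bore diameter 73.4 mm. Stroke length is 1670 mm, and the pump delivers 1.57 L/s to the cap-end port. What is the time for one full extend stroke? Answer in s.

Cap-side area A_cap = π/4 × (73.4 mm)² = 4231 mm^2
Swept volume V = A × L; t = V / Q = A·L / Q

t ≈ 4.50 s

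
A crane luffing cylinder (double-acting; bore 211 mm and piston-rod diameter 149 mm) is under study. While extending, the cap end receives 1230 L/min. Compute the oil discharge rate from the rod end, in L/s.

Cap-side area A_cap = π/4 × (211 mm)² = 34970 mm^2
Rod-side annular area A_ann = π/4 × (211² − 149²) = 17530 mm^2
Piston speed v = Q_in/A_cap; rod-end outflow Q_out = v × A_ann = Q_in × A_ann/A_cap.

Q_out ≈ 10.3 L/s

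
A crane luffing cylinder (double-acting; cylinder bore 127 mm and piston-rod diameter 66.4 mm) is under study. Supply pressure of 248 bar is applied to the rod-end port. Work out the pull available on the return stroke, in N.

Rod-side annular area A_ann = π/4 × (127² − 66.4²) = 9205 mm^2
On retraction the pressure acts on the annular area (bore minus rod).
F = P × A_ann

F ≈ 2.28e5 N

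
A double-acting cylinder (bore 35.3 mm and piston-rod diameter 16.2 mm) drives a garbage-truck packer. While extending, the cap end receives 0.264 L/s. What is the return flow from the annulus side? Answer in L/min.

Cap-side area A_cap = π/4 × (35.3 mm)² = 978.7 mm^2
Rod-side annular area A_ann = π/4 × (35.3² − 16.2²) = 772.6 mm^2
Piston speed v = Q_in/A_cap; rod-end outflow Q_out = v × A_ann = Q_in × A_ann/A_cap.

Q_out ≈ 12.5 L/min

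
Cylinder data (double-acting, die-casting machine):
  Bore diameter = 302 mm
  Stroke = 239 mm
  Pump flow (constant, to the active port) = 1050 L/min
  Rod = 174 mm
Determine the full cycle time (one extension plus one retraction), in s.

t ≈ 1.63 s

Cap-side area A_cap = π/4 × (302 mm)² = 71630 mm^2
Rod-side annular area A_ann = π/4 × (302² − 174²) = 47850 mm^2
t_ext = A_cap·L/Q = 0.9783 s
t_ret = A_ann·L/Q = 0.6535 s
t_cycle = t_ext + t_ret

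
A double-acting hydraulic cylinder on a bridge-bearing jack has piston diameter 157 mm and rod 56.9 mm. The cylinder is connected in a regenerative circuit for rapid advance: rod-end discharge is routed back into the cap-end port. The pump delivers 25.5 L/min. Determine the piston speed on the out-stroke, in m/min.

In regeneration the rod-end outflow joins the pump flow into the cap end, so the net volume the pump must supply per unit advance equals the rod cross-section area.
Rod cross-section A_rod = π/4 × (56.9 mm)² = 2543 mm^2
v = Q_pump / A_rod

v ≈ 10.0 m/min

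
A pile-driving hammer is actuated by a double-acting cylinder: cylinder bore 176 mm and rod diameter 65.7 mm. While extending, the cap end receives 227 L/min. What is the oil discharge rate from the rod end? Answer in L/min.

Q_out ≈ 195 L/min

Cap-side area A_cap = π/4 × (176 mm)² = 24330 mm^2
Rod-side annular area A_ann = π/4 × (176² − 65.7²) = 20940 mm^2
Piston speed v = Q_in/A_cap; rod-end outflow Q_out = v × A_ann = Q_in × A_ann/A_cap.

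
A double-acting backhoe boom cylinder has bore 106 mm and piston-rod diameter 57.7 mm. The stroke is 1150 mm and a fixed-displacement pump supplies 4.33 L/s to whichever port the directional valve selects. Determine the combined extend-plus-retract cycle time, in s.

t ≈ 3.99 s

Cap-side area A_cap = π/4 × (106 mm)² = 8825 mm^2
Rod-side annular area A_ann = π/4 × (106² − 57.7²) = 6210 mm^2
t_ext = A_cap·L/Q = 2.344 s
t_ret = A_ann·L/Q = 1.649 s
t_cycle = t_ext + t_ret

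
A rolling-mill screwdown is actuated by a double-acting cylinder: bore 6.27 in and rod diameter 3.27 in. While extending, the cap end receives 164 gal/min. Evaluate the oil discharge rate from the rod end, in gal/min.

Q_out ≈ 119 gal/min

Cap-side area A_cap = π/4 × (6.27 in)² = 30.88 in^2
Rod-side annular area A_ann = π/4 × (6.27² − 3.27²) = 22.48 in^2
Piston speed v = Q_in/A_cap; rod-end outflow Q_out = v × A_ann = Q_in × A_ann/A_cap.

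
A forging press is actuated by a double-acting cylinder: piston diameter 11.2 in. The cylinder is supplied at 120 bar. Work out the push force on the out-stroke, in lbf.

Cap-side area A_cap = π/4 × (11.2 in)² = 98.52 in^2
F = P × A_cap = 120 bar × A_cap

F ≈ 1.71e5 lbf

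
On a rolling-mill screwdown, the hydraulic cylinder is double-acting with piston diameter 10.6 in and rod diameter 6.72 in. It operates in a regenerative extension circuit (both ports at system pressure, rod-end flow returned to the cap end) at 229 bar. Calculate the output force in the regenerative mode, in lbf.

F ≈ 1.18e5 lbf

With equal pressure on both faces, forces on the annular region cancel; the net push is pressure × rod cross-section.
Rod cross-section A_rod = π/4 × (6.72 in)² = 35.47 in^2
F = P × A_rod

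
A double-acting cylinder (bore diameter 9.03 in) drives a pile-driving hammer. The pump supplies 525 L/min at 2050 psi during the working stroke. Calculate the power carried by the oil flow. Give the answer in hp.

W ≈ 166 hp

Hydraulic power = P × Q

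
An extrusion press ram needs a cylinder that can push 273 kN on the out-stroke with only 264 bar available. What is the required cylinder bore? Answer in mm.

D ≈ 115 mm

Extension force acts on the full piston face: F = P × (π/4)D².
D = √(4F / (πP)) = √(4 × 273 kN / (π × 264 bar))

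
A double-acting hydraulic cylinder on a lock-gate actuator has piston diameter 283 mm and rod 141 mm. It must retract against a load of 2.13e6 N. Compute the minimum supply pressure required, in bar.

Rod-side annular area A_ann = π/4 × (283² − 141²) = 47290 mm^2
Retraction: pressure acts on the annular area.
P = F / A = 2.13e6 N / A

P ≈ 450 bar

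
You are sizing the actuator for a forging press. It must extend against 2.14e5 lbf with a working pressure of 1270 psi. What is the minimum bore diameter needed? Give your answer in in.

Extension force acts on the full piston face: F = P × (π/4)D².
D = √(4F / (πP)) = √(4 × 2.14e5 lbf / (π × 1270 psi))

D ≈ 14.6 in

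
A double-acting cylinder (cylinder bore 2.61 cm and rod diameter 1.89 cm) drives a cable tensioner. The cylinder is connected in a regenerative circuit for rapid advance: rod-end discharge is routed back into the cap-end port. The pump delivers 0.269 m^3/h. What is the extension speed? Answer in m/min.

v ≈ 16.0 m/min

In regeneration the rod-end outflow joins the pump flow into the cap end, so the net volume the pump must supply per unit advance equals the rod cross-section area.
Rod cross-section A_rod = π/4 × (1.89 cm)² = 2.806 cm^2
v = Q_pump / A_rod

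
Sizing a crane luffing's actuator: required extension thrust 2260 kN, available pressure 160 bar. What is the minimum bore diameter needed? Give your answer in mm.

Extension force acts on the full piston face: F = P × (π/4)D².
D = √(4F / (πP)) = √(4 × 2260 kN / (π × 160 bar))

D ≈ 424 mm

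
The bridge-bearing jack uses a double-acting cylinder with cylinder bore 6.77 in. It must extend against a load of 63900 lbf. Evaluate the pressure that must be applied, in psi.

Cap-side area A_cap = π/4 × (6.77 in)² = 36.00 in^2
P = F / A = 63900 lbf / A

P ≈ 1780 psi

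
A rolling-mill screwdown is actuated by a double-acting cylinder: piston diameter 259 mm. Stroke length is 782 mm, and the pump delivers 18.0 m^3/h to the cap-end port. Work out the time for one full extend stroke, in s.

t ≈ 8.24 s

Cap-side area A_cap = π/4 × (259 mm)² = 52690 mm^2
Swept volume V = A × L; t = V / Q = A·L / Q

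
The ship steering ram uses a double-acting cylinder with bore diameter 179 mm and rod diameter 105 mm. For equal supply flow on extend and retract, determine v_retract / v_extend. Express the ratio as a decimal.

Cap-side area A_cap = π/4 × (179 mm)² = 25160 mm^2
Rod-side annular area A_ann = π/4 × (179² − 105²) = 16510 mm^2
For equal Q, v ∝ 1/A, so v_ret/v_ext = A_cap/A_ann.

v_ret/v_ext ≈ 1.52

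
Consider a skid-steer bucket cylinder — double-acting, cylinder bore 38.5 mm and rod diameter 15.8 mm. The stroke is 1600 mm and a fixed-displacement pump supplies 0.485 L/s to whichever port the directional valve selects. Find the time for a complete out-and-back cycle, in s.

Cap-side area A_cap = π/4 × (38.5 mm)² = 1164 mm^2
Rod-side annular area A_ann = π/4 × (38.5² − 15.8²) = 968.1 mm^2
t_ext = A_cap·L/Q = 3.841 s
t_ret = A_ann·L/Q = 3.194 s
t_cycle = t_ext + t_ret

t ≈ 7.03 s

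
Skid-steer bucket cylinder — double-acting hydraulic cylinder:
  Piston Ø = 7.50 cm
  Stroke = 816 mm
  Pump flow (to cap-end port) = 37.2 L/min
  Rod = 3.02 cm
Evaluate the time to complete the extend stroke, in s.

Cap-side area A_cap = π/4 × (7.50 cm)² = 44.18 cm^2
Swept volume V = A × L; t = V / Q = A·L / Q

t ≈ 5.81 s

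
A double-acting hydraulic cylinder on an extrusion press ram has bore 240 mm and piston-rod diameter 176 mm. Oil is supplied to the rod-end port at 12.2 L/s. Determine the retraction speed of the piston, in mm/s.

v ≈ 583 mm/s

Rod-side annular area A_ann = π/4 × (240² − 176²) = 20910 mm^2
Flow into the rod-end port fills the annular volume.
v = Q / A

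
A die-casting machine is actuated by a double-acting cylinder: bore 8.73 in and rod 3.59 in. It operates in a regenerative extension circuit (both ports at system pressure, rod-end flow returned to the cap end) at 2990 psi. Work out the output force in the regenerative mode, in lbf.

With equal pressure on both faces, forces on the annular region cancel; the net push is pressure × rod cross-section.
Rod cross-section A_rod = π/4 × (3.59 in)² = 10.12 in^2
F = P × A_rod

F ≈ 30300 lbf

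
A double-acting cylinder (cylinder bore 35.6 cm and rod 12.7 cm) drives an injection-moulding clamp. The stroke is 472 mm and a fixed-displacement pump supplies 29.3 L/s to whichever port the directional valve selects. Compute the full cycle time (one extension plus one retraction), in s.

Cap-side area A_cap = π/4 × (35.6 cm)² = 995.4 cm^2
Rod-side annular area A_ann = π/4 × (35.6² − 12.7²) = 868.7 cm^2
t_ext = A_cap·L/Q = 1.603 s
t_ret = A_ann·L/Q = 1.399 s
t_cycle = t_ext + t_ret

t ≈ 3.00 s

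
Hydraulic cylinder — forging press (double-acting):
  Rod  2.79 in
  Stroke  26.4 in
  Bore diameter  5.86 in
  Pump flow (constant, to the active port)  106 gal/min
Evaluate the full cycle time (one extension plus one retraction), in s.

Cap-side area A_cap = π/4 × (5.86 in)² = 26.97 in^2
Rod-side annular area A_ann = π/4 × (5.86² − 2.79²) = 20.86 in^2
t_ext = A_cap·L/Q = 1.745 s
t_ret = A_ann·L/Q = 1.349 s
t_cycle = t_ext + t_ret

t ≈ 3.09 s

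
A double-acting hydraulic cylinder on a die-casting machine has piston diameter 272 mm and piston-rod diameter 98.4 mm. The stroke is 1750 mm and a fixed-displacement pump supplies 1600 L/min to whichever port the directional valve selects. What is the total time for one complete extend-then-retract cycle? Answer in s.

Cap-side area A_cap = π/4 × (272 mm)² = 58110 mm^2
Rod-side annular area A_ann = π/4 × (272² − 98.4²) = 50500 mm^2
t_ext = A_cap·L/Q = 3.813 s
t_ret = A_ann·L/Q = 3.314 s
t_cycle = t_ext + t_ret

t ≈ 7.13 s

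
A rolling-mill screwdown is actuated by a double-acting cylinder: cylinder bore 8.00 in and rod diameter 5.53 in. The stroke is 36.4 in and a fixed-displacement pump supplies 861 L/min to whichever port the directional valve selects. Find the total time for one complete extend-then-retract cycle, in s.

Cap-side area A_cap = π/4 × (8.00 in)² = 50.27 in^2
Rod-side annular area A_ann = π/4 × (8.00² − 5.53²) = 26.25 in^2
t_ext = A_cap·L/Q = 2.089 s
t_ret = A_ann·L/Q = 1.091 s
t_cycle = t_ext + t_ret

t ≈ 3.18 s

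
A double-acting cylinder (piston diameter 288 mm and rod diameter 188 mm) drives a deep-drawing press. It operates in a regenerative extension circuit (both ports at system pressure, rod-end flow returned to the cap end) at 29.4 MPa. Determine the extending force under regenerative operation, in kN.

With equal pressure on both faces, forces on the annular region cancel; the net push is pressure × rod cross-section.
Rod cross-section A_rod = π/4 × (188 mm)² = 27760 mm^2
F = P × A_rod

F ≈ 816 kN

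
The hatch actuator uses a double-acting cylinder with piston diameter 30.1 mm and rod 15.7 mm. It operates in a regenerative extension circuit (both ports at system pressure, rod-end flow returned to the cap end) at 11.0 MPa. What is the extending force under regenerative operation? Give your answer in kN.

With equal pressure on both faces, forces on the annular region cancel; the net push is pressure × rod cross-section.
Rod cross-section A_rod = π/4 × (15.7 mm)² = 193.6 mm^2
F = P × A_rod

F ≈ 2.13 kN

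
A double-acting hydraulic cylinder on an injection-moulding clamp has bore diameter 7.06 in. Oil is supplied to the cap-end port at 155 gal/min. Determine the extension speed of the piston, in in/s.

v ≈ 15.2 in/s

Cap-side area A_cap = π/4 × (7.06 in)² = 39.15 in^2
v = Q / A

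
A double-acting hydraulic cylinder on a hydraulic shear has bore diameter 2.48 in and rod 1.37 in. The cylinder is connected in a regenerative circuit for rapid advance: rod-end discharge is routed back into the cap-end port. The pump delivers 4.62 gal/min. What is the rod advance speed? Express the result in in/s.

v ≈ 12.1 in/s

In regeneration the rod-end outflow joins the pump flow into the cap end, so the net volume the pump must supply per unit advance equals the rod cross-section area.
Rod cross-section A_rod = π/4 × (1.37 in)² = 1.474 in^2
v = Q_pump / A_rod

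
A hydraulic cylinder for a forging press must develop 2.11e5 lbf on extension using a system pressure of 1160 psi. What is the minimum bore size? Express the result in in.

Extension force acts on the full piston face: F = P × (π/4)D².
D = √(4F / (πP)) = √(4 × 2.11e5 lbf / (π × 1160 psi))

D ≈ 15.2 in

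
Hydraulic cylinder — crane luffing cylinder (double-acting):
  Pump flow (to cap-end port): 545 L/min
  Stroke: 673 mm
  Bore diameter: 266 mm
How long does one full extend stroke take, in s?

Cap-side area A_cap = π/4 × (266 mm)² = 55570 mm^2
Swept volume V = A × L; t = V / Q = A·L / Q

t ≈ 4.12 s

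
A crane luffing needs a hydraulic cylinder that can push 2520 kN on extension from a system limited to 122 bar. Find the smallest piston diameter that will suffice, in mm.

Extension force acts on the full piston face: F = P × (π/4)D².
D = √(4F / (πP)) = √(4 × 2520 kN / (π × 122 bar))

D ≈ 513 mm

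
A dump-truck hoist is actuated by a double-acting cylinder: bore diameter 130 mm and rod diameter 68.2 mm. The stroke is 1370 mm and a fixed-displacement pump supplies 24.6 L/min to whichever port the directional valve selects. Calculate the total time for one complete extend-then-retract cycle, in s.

Cap-side area A_cap = π/4 × (130 mm)² = 13270 mm^2
Rod-side annular area A_ann = π/4 × (130² − 68.2²) = 9620 mm^2
t_ext = A_cap·L/Q = 44.35 s
t_ret = A_ann·L/Q = 32.15 s
t_cycle = t_ext + t_ret

t ≈ 76.5 s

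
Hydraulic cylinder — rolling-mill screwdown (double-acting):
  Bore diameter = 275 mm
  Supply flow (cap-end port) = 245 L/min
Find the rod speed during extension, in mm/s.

Cap-side area A_cap = π/4 × (275 mm)² = 59400 mm^2
v = Q / A

v ≈ 68.7 mm/s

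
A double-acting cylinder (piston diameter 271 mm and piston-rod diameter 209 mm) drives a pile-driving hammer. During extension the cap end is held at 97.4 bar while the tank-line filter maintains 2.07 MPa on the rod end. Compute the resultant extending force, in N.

F ≈ 5.13e5 N

Cap-side area A_cap = π/4 × (271 mm)² = 57680 mm^2
Rod-side annular area A_ann = π/4 × (271² − 209²) = 23370 mm^2
Net thrust = P_cap·A_cap − P_rod·A_ann = 5.618e5 N − 48380 N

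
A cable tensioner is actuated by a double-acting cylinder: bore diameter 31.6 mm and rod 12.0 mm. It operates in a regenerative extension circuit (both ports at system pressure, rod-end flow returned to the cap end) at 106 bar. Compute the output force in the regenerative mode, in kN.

F ≈ 1.20 kN

With equal pressure on both faces, forces on the annular region cancel; the net push is pressure × rod cross-section.
Rod cross-section A_rod = π/4 × (12.0 mm)² = 113.1 mm^2
F = P × A_rod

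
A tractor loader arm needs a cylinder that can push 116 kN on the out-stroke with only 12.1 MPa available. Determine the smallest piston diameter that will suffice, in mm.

Extension force acts on the full piston face: F = P × (π/4)D².
D = √(4F / (πP)) = √(4 × 116 kN / (π × 12.1 MPa))

D ≈ 110 mm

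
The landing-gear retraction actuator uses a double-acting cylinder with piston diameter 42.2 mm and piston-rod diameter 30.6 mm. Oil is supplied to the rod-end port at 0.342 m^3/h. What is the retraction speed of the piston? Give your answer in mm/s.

v ≈ 143 mm/s

Rod-side annular area A_ann = π/4 × (42.2² − 30.6²) = 663.3 mm^2
Flow into the rod-end port fills the annular volume.
v = Q / A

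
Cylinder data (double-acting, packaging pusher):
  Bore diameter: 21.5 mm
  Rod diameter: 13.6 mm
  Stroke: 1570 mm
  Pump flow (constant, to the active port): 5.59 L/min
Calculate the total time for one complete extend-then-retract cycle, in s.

t ≈ 9.79 s

Cap-side area A_cap = π/4 × (21.5 mm)² = 363.1 mm^2
Rod-side annular area A_ann = π/4 × (21.5² − 13.6²) = 217.8 mm^2
t_ext = A_cap·L/Q = 6.118 s
t_ret = A_ann·L/Q = 3.670 s
t_cycle = t_ext + t_ret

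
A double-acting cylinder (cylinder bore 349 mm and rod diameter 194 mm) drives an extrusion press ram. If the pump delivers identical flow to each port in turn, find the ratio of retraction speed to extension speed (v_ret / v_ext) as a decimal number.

Cap-side area A_cap = π/4 × (349 mm)² = 95660 mm^2
Rod-side annular area A_ann = π/4 × (349² − 194²) = 66100 mm^2
For equal Q, v ∝ 1/A, so v_ret/v_ext = A_cap/A_ann.

v_ret/v_ext ≈ 1.45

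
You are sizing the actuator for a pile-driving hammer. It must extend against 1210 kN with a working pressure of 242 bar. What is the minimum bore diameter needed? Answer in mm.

Extension force acts on the full piston face: F = P × (π/4)D².
D = √(4F / (πP)) = √(4 × 1210 kN / (π × 242 bar))

D ≈ 252 mm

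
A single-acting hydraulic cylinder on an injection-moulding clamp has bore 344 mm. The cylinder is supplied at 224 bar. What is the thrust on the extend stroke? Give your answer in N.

Cap-side area A_cap = π/4 × (344 mm)² = 92940 mm^2
F = P × A_cap = 224 bar × A_cap

F ≈ 2.08e6 N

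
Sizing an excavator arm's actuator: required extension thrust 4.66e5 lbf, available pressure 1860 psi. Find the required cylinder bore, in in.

Extension force acts on the full piston face: F = P × (π/4)D².
D = √(4F / (πP)) = √(4 × 4.66e5 lbf / (π × 1860 psi))

D ≈ 17.9 in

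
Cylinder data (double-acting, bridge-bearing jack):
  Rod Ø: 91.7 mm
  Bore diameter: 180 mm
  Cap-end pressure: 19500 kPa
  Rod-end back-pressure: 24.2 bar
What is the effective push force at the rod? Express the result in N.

Cap-side area A_cap = π/4 × (180 mm)² = 25450 mm^2
Rod-side annular area A_ann = π/4 × (180² − 91.7²) = 18840 mm^2
Net thrust = P_cap·A_cap − P_rod·A_ann = 4.962e5 N − 45600 N

F ≈ 4.51e5 N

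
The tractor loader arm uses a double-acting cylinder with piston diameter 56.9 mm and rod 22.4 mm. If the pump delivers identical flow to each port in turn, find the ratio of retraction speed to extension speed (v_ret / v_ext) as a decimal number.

Cap-side area A_cap = π/4 × (56.9 mm)² = 2543 mm^2
Rod-side annular area A_ann = π/4 × (56.9² − 22.4²) = 2149 mm^2
For equal Q, v ∝ 1/A, so v_ret/v_ext = A_cap/A_ann.

v_ret/v_ext ≈ 1.18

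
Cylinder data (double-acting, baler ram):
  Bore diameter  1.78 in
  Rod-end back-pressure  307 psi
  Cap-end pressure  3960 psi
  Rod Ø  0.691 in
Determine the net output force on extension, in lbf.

Cap-side area A_cap = π/4 × (1.78 in)² = 2.488 in^2
Rod-side annular area A_ann = π/4 × (1.78² − 0.691²) = 2.113 in^2
Net thrust = P_cap·A_cap − P_rod·A_ann = 9854 lbf − 648.8 lbf

F ≈ 9210 lbf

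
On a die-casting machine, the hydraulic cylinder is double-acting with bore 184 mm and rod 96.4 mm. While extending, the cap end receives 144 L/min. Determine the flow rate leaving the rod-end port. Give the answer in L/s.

Q_out ≈ 1.74 L/s

Cap-side area A_cap = π/4 × (184 mm)² = 26590 mm^2
Rod-side annular area A_ann = π/4 × (184² − 96.4²) = 19290 mm^2
Piston speed v = Q_in/A_cap; rod-end outflow Q_out = v × A_ann = Q_in × A_ann/A_cap.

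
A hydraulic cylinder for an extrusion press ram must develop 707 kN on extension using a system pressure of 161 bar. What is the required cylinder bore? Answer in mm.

D ≈ 236 mm

Extension force acts on the full piston face: F = P × (π/4)D².
D = √(4F / (πP)) = √(4 × 707 kN / (π × 161 bar))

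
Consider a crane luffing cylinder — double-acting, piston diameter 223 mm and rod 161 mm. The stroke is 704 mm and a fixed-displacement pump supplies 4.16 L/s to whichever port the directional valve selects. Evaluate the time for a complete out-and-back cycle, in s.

Cap-side area A_cap = π/4 × (223 mm)² = 39060 mm^2
Rod-side annular area A_ann = π/4 × (223² − 161²) = 18700 mm^2
t_ext = A_cap·L/Q = 6.610 s
t_ret = A_ann·L/Q = 3.164 s
t_cycle = t_ext + t_ret

t ≈ 9.77 s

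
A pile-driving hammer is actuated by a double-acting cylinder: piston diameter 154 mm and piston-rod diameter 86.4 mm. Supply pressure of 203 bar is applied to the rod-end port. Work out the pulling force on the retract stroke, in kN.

F ≈ 259 kN

Rod-side annular area A_ann = π/4 × (154² − 86.4²) = 12760 mm^2
On retraction the pressure acts on the annular area (bore minus rod).
F = P × A_ann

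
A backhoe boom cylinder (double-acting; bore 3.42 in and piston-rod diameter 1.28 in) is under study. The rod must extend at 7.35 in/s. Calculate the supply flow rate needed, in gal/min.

Q ≈ 17.5 gal/min

Cap-side area A_cap = π/4 × (3.42 in)² = 9.186 in^2
Q = A × v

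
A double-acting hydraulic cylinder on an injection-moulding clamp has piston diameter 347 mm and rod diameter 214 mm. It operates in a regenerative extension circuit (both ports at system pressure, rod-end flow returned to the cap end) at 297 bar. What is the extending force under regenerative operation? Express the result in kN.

F ≈ 1070 kN

With equal pressure on both faces, forces on the annular region cancel; the net push is pressure × rod cross-section.
Rod cross-section A_rod = π/4 × (214 mm)² = 35970 mm^2
F = P × A_rod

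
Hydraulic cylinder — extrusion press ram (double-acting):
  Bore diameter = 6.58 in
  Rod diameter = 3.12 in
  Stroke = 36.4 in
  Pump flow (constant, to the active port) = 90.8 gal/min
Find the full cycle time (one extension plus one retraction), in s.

Cap-side area A_cap = π/4 × (6.58 in)² = 34.00 in^2
Rod-side annular area A_ann = π/4 × (6.58² − 3.12²) = 26.36 in^2
t_ext = A_cap·L/Q = 3.541 s
t_ret = A_ann·L/Q = 2.745 s
t_cycle = t_ext + t_ret

t ≈ 6.29 s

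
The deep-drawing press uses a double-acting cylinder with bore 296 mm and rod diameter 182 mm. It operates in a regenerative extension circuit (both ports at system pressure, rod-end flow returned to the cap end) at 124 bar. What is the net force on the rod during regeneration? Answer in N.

F ≈ 3.23e5 N

With equal pressure on both faces, forces on the annular region cancel; the net push is pressure × rod cross-section.
Rod cross-section A_rod = π/4 × (182 mm)² = 26020 mm^2
F = P × A_rod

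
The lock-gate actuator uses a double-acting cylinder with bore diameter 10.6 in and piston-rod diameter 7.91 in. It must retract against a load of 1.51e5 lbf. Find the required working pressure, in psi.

P ≈ 3860 psi

Rod-side annular area A_ann = π/4 × (10.6² − 7.91²) = 39.11 in^2
Retraction: pressure acts on the annular area.
P = F / A = 1.51e5 lbf / A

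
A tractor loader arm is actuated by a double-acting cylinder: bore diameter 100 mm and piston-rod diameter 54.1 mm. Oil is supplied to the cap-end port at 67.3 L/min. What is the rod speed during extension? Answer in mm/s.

Cap-side area A_cap = π/4 × (100 mm)² = 7854 mm^2
v = Q / A

v ≈ 143 mm/s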